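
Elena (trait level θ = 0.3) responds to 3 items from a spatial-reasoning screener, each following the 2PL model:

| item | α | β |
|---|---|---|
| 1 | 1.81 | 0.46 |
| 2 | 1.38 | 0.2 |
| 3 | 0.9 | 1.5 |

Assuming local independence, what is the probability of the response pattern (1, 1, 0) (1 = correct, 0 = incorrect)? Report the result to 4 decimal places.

0.1708

P(θ) = 1 / (1 + exp(−α(θ − β)))
P_1 = 1/(1+e^{0.2896}) = 0.4281
P_2 = 1/(1+e^{-0.1380}) = 0.5344
P_3 = 1/(1+e^{1.0800}) = 0.2535
L = P_1 × P_2 × (1−P_3) = 0.4281 × 0.5344 × 0.7465 = 0.17080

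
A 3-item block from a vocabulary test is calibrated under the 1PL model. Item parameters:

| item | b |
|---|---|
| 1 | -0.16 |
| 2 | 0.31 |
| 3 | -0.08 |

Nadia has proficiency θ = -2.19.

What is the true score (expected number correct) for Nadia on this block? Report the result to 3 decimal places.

0.300

P(θ) = 1 / (1 + exp(−(θ − b)))
P_1 = 1/(1+e^{2.0300}) = 0.1161
P_2 = 1/(1+e^{2.5000}) = 0.0759
P_3 = 1/(1+e^{2.1100}) = 0.1081
E[score] = 0.1161 + 0.0759 + 0.1081 = 0.3001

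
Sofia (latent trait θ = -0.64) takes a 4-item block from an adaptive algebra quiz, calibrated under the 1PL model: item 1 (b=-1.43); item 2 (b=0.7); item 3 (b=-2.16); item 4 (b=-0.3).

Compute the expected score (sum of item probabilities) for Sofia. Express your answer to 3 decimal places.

2.132

P(θ) = 1 / (1 + exp(−(θ − b)))
P_1 = 1/(1+e^{-0.7900}) = 0.6878
P_2 = 1/(1+e^{1.3400}) = 0.2075
P_3 = 1/(1+e^{-1.5200}) = 0.8205
P_4 = 1/(1+e^{0.3400}) = 0.4158
E[score] = 0.6878 + 0.2075 + 0.8205 + 0.4158 = 2.1317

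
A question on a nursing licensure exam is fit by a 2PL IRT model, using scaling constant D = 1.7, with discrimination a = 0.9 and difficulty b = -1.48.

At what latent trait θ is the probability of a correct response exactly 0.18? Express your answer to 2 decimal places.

-2.47

P(θ) = 1 / (1 + exp(−D·a(θ − b)))
logit = ln(0.1800/0.8200) = -1.5163
θ = b + logit/(1.7·a) = -1.48 + (-1.5163)/1.5300 = -2.4711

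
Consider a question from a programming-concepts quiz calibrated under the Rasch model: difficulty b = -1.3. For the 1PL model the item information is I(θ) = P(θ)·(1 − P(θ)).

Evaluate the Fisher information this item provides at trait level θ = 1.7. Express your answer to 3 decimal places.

P = 1/(1+e^{-3.0000}) = 0.9526
P(1−P) = 0.9526 × 0.0474 = 0.0452
I = P(1−P) = 0.04518

0.045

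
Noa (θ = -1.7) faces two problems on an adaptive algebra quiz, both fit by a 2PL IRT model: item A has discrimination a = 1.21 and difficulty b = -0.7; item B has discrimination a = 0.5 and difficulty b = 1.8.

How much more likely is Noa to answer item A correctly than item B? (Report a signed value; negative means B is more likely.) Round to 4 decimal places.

P(θ) = 1 / (1 + exp(−a(θ − b)))
P_A = 0.2297
P_B = 0.1480
P_A − P_B = 0.0817

0.0817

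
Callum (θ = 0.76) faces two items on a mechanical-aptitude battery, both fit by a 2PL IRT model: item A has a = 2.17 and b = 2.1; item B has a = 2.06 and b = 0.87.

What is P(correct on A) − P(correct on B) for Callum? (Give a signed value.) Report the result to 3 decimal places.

P(θ) = 1 / (1 + exp(−a(θ − b)))
P_A = 0.0518
P_B = 0.4436
P_A − P_B = -0.3918

-0.392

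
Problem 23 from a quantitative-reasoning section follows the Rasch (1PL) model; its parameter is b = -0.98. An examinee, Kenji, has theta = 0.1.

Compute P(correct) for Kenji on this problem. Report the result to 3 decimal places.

0.746

P(theta) = 1 / (1 + exp(−(theta − b)))
Exponent: (0.1 − (-0.98)) = 1.0800
1/(1 + e^{-1.0800}) = 0.7465
P = 0.7465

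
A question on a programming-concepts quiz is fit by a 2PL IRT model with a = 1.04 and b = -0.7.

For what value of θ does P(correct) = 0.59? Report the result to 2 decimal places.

P(θ) = 1 / (1 + exp(−a(θ − b)))
logit = ln(0.5900/0.4100) = 0.3640
θ = b + logit/(a) = -0.7 + 0.3640/1.0400 = -0.3500

-0.35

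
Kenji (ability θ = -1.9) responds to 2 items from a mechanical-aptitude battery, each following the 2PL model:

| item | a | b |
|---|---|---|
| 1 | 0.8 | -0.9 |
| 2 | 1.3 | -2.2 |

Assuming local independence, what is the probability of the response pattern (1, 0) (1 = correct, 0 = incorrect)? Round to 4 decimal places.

0.1252

P(θ) = 1 / (1 + exp(−a(θ − b)))
P_1 = 1/(1+e^{0.8000}) = 0.3100
P_2 = 1/(1+e^{-0.3900}) = 0.5963
L = P_1 × (1−P_2) = 0.3100 × 0.4037 = 0.12516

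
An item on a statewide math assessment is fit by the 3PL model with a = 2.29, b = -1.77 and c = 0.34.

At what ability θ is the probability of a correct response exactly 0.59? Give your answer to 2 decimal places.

P(θ) = c + (1 − c) · 1 / (1 + exp(−a(θ − b)))
Remove guessing floor: (0.59 − 0.34)/(1 − 0.34) = 0.3788
logit = ln(0.3788/0.6212) = -0.4947
θ = b + logit/(a) = -1.77 + (-0.4947)/2.2900 = -1.9860

-1.99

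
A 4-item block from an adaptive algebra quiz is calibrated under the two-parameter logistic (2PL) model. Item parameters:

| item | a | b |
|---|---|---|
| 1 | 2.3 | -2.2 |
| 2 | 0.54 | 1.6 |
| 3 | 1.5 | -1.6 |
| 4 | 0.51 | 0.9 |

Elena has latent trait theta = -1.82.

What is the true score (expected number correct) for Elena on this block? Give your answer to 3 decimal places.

1.460

P(theta) = 1 / (1 + exp(−a(theta − b)))
P_1 = 1/(1+e^{-0.8740}) = 0.7056
P_2 = 1/(1+e^{1.8468}) = 0.1362
P_3 = 1/(1+e^{0.3300}) = 0.4182
P_4 = 1/(1+e^{1.3872}) = 0.1999
E[score] = 0.7056 + 0.1362 + 0.4182 + 0.1999 = 1.4599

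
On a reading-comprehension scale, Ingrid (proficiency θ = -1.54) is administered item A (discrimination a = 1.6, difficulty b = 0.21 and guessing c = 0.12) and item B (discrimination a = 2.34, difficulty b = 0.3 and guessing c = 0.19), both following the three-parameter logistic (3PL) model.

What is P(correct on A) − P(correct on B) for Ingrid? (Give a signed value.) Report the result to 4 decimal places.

-0.0303

P(θ) = c + (1 − c) · 1 / (1 + exp(−a(θ − b)))
P_A = 0.1704
P_B = 0.2008
P_A − P_B = -0.0303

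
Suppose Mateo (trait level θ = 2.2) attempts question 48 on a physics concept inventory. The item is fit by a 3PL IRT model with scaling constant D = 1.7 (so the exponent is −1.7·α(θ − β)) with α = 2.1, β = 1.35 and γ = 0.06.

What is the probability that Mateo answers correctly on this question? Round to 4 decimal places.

P(θ) = γ + (1 − γ) · 1 / (1 + exp(−D·α(θ − β)))
Exponent: 1.7 × 2.1 × (2.2 − 1.35) = 3.0345
1/(1 + e^{-3.0345}) = 0.9541
P = 0.06 + 0.94 × 0.9541 = 0.9569

0.9569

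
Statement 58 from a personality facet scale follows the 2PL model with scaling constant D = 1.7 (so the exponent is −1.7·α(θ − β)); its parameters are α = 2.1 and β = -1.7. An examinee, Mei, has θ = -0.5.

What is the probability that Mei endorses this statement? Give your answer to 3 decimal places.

0.986

P(θ) = 1 / (1 + exp(−D·α(θ − β)))
Exponent: 1.7 × 2.1 × (-0.5 − (-1.7)) = 4.2840
1/(1 + e^{-4.2840}) = 0.9864
P = 0.9864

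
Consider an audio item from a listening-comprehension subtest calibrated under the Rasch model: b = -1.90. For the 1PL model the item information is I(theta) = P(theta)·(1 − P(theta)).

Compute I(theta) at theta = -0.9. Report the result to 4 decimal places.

P = 1/(1+e^{-1.0000}) = 0.7311
P(1−P) = 0.7311 × 0.2689 = 0.1966
I = P(1−P) = 0.19661

0.1966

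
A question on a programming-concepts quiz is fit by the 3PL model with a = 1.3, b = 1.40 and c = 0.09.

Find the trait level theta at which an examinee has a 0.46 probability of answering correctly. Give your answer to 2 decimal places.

1.11

P(theta) = c + (1 − c) · 1 / (1 + exp(−a(theta − b)))
Remove guessing floor: (0.46 − 0.09)/(1 − 0.09) = 0.4066
logit = ln(0.4066/0.5934) = -0.3781
theta = b + logit/(a) = 1.40 + (-0.3781)/1.3000 = 1.1092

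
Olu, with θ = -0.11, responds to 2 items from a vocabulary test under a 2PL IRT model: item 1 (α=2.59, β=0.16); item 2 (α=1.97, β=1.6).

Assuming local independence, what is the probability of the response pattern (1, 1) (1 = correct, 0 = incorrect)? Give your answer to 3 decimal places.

P(θ) = 1 / (1 + exp(−α(θ − β)))
P_1 = 1/(1+e^{0.6993}) = 0.3320
P_2 = 1/(1+e^{3.3687}) = 0.0333
L = P_1 × P_2 = 0.3320 × 0.0333 = 0.01105

0.011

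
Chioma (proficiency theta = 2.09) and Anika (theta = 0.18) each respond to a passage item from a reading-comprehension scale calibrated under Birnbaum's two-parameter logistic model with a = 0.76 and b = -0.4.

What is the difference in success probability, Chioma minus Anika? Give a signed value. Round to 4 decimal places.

P(theta) = 1 / (1 + exp(−a(theta − b)))
P(Chioma) = 0.8690  [exponent 1.8924]
P(Anika) = 0.6084  [exponent 0.4408]
Difference = 0.8690 − 0.6084 = 0.2606

0.2606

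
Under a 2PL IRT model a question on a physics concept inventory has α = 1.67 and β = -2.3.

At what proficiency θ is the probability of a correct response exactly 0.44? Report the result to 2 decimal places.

-2.44

P(θ) = 1 / (1 + exp(−α(θ − β)))
logit = ln(0.4400/0.5600) = -0.2412
θ = β + logit/(α) = -2.3 + (-0.2412)/1.6700 = -2.4444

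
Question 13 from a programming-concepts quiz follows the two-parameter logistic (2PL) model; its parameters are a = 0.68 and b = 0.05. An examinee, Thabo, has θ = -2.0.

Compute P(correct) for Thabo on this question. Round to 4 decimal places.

P(θ) = 1 / (1 + exp(−a(θ − b)))
Exponent: 0.68 × (-2.0 − 0.05) = -1.3940
1/(1 + e^{1.3940}) = 0.1988

0.1988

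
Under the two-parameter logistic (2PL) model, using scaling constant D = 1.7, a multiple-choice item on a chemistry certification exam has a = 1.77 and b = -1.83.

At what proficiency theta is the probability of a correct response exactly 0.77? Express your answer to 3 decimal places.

-1.428

P(theta) = 1 / (1 + exp(−D·a(theta − b)))
logit = ln(0.7700/0.2300) = 1.2083
theta = b + logit/(1.7·a) = -1.83 + 1.2083/3.0090 = -1.4284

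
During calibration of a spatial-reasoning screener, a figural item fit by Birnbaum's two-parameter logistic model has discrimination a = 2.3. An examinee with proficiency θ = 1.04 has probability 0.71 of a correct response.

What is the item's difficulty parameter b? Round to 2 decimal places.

0.65

P(θ) = 1 / (1 + exp(−a(θ − b)))
logit(0.71) = ln(0.71/0.29) = 0.8954
b = θ − logit/(a) = 1.04 − 0.8954/2.3000 = 0.6507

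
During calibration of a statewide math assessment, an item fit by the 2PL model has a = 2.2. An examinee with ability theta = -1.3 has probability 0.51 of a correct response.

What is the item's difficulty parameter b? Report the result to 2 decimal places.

P(theta) = 1 / (1 + exp(−a(theta − b)))
logit(0.51) = ln(0.51/0.49) = 0.0400
b = theta − logit/(a) = -1.3 − 0.0400/2.2000 = -1.3182

-1.32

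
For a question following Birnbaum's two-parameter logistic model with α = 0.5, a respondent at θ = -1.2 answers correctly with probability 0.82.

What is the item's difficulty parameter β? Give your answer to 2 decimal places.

-4.23

P(θ) = 1 / (1 + exp(−α(θ − β)))
logit(0.82) = ln(0.82/0.18) = 1.5163
β = θ − logit/(α) = -1.2 − 1.5163/0.5000 = -4.2327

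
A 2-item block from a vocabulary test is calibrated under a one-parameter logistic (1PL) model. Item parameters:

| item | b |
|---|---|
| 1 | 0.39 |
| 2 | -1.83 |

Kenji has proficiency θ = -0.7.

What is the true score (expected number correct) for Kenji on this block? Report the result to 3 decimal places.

1.007

P(θ) = 1 / (1 + exp(−(θ − b)))
P_1 = 1/(1+e^{1.0900}) = 0.2516
P_2 = 1/(1+e^{-1.1300}) = 0.7558
E[score] = 0.2516 + 0.7558 = 1.0075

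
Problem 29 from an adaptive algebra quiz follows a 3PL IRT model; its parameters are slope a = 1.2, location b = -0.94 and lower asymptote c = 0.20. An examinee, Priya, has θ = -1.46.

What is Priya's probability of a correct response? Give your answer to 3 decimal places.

P(θ) = c + (1 − c) · 1 / (1 + exp(−a(θ − b)))
Exponent: 1.2 × (-1.46 − (-0.94)) = -0.6240
1/(1 + e^{0.6240}) = 0.3489
P = 0.20 + 0.80 × 0.3489 = 0.4791

0.479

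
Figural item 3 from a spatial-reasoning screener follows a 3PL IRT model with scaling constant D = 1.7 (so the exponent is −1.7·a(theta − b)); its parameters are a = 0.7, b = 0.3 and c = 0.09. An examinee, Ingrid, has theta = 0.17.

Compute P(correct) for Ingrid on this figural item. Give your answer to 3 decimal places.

P(theta) = c + (1 − c) · 1 / (1 + exp(−D·a(theta − b)))
Exponent: 1.7 × 0.7 × (0.17 − 0.3) = -0.1547
1/(1 + e^{0.1547}) = 0.4614
P = 0.09 + 0.91 × 0.4614 = 0.5099

0.510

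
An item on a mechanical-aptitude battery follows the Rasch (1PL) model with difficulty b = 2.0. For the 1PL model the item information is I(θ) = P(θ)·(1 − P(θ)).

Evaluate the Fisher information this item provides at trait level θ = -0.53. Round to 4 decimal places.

0.0683

P = 1/(1+e^{2.5300}) = 0.0738
P(1−P) = 0.0738 × 0.9262 = 0.0683
I = P(1−P) = 0.06834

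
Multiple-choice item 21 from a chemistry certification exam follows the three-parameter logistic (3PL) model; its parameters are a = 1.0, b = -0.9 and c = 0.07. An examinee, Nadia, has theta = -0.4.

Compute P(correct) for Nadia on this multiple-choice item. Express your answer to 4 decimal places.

P(theta) = c + (1 − c) · 1 / (1 + exp(−a(theta − b)))
Exponent: 1.0 × (-0.4 − (-0.9)) = 0.5000
1/(1 + e^{-0.5000}) = 0.6225
P = 0.07 + 0.93 × 0.6225 = 0.6489

0.6489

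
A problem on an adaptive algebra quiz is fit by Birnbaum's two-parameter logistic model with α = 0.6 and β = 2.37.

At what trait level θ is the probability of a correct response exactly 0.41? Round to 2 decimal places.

P(θ) = 1 / (1 + exp(−α(θ − β)))
logit = ln(0.4100/0.5900) = -0.3640
θ = β + logit/(α) = 2.37 + (-0.3640)/0.6000 = 1.7634

1.76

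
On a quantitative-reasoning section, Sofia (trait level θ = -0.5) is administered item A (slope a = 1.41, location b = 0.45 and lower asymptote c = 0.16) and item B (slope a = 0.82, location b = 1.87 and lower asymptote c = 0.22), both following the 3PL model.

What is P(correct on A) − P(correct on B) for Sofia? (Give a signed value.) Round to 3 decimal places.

P(θ) = c + (1 − c) · 1 / (1 + exp(−a(θ − b)))
P_A = 0.3344
P_B = 0.3177
P_A − P_B = 0.0167

0.017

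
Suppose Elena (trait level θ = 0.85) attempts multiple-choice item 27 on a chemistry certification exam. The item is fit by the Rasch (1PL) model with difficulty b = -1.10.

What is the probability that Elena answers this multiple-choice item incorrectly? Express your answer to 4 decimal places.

0.1246

P(θ) = 1 / (1 + exp(−(θ − b)))
Exponent: (0.85 − (-1.10)) = 1.9500
1/(1 + e^{-1.9500}) = 0.8754
P = 0.8754
P(incorrect) = 1 − 0.8754 = 0.1246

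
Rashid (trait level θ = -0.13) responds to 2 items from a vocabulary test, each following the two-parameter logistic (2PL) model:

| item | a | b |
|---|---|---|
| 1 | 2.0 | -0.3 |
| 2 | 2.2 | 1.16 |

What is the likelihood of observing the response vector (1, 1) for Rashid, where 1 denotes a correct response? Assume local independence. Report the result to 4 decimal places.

0.0323

P(θ) = 1 / (1 + exp(−a(θ − b)))
P_1 = 1/(1+e^{-0.3400}) = 0.5842
P_2 = 1/(1+e^{2.8380}) = 0.0553
L = P_1 × P_2 = 0.5842 × 0.0553 = 0.03231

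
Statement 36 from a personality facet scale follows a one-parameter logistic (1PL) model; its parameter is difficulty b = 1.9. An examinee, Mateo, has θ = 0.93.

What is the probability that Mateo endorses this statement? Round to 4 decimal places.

0.2749

P(θ) = 1 / (1 + exp(−(θ − b)))
Exponent: (0.93 − 1.9) = -0.9700
1/(1 + e^{0.9700}) = 0.2749
P = 0.2749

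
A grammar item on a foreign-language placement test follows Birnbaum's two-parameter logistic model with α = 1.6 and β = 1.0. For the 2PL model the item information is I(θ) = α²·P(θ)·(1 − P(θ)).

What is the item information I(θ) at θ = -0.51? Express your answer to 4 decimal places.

0.1926

P = 1/(1+e^{2.4160}) = 0.0820
P(1−P) = 0.0820 × 0.9180 = 0.0752
I = α² × P(1−P) = 1.6² × 0.0752 = 0.19262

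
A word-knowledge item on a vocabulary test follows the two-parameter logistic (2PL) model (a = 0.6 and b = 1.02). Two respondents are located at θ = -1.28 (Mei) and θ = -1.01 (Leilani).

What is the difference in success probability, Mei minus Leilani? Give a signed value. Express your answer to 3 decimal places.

-0.027

P(θ) = 1 / (1 + exp(−a(θ − b)))
P(Mei) = 0.2010  [exponent -1.3800]
P(Leilani) = 0.2283  [exponent -1.2180]
Difference = 0.2010 − 0.2283 = -0.0273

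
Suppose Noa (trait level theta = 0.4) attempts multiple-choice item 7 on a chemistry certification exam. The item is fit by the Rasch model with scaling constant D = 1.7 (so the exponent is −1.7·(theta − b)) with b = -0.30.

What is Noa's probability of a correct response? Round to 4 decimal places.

P(theta) = 1 / (1 + exp(−D·(theta − b)))
Exponent: 1.7 × (0.4 − (-0.30)) = 1.1900
1/(1 + e^{-1.1900}) = 0.7667
P = 0.7667

0.7667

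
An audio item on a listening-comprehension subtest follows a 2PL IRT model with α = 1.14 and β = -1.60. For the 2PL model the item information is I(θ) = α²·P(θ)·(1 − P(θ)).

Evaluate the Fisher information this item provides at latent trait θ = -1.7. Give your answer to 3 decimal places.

P = 1/(1+e^{0.1140}) = 0.4715
P(1−P) = 0.4715 × 0.5285 = 0.2492
I = α² × P(1−P) = 1.14² × 0.2492 = 0.32385

0.324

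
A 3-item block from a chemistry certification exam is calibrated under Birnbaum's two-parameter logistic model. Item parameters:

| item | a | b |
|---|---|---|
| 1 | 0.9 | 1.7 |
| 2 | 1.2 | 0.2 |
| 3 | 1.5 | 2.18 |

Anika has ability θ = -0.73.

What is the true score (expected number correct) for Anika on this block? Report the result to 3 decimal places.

P(θ) = 1 / (1 + exp(−a(θ − b)))
P_1 = 1/(1+e^{2.1870}) = 0.1009
P_2 = 1/(1+e^{1.1160}) = 0.2468
P_3 = 1/(1+e^{4.3650}) = 0.0126
E[score] = 0.1009 + 0.2468 + 0.0126 = 0.3602

0.360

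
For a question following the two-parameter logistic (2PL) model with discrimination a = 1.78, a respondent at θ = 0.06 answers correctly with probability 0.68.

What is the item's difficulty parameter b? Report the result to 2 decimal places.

P(θ) = 1 / (1 + exp(−a(θ − b)))
logit(0.68) = ln(0.68/0.32) = 0.7538
b = θ − logit/(a) = 0.06 − 0.7538/1.7800 = -0.3635

-0.36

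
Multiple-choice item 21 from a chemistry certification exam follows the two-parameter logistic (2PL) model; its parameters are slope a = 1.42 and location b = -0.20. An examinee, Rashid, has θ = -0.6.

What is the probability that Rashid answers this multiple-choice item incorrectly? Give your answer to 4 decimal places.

P(θ) = 1 / (1 + exp(−a(θ − b)))
Exponent: 1.42 × (-0.6 − (-0.20)) = -0.5680
1/(1 + e^{0.5680}) = 0.3617
P(incorrect) = 1 − 0.3617 = 0.6383

0.6383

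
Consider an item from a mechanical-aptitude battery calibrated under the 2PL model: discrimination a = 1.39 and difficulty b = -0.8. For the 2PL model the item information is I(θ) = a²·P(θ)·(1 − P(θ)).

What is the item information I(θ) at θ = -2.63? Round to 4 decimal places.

0.1305

P = 1/(1+e^{2.5437}) = 0.0729
P(1−P) = 0.0729 × 0.9271 = 0.0675
I = a² × P(1−P) = 1.39² × 0.0675 = 0.13050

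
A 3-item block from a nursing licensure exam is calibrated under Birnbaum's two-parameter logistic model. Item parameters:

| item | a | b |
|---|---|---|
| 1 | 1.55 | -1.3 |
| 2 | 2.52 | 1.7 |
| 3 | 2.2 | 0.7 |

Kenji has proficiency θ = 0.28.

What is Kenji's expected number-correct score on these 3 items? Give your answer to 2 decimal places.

P(θ) = 1 / (1 + exp(−a(θ − b)))
P_1 = 1/(1+e^{-2.4490}) = 0.9205
P_2 = 1/(1+e^{3.5784}) = 0.0272
P_3 = 1/(1+e^{0.9240}) = 0.2841
E[score] = 0.9205 + 0.0272 + 0.2841 = 1.2318

1.23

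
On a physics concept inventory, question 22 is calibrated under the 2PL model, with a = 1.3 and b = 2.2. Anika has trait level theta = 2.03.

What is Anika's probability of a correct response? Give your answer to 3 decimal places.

0.445

P(theta) = 1 / (1 + exp(−a(theta − b)))
Exponent: 1.3 × (2.03 − 2.2) = -0.2210
1/(1 + e^{0.2210}) = 0.4450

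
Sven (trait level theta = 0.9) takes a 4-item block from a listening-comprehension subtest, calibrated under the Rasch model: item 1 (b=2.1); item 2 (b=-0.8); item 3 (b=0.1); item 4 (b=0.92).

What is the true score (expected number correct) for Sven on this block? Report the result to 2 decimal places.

2.26

P(theta) = 1 / (1 + exp(−(theta − b)))
P_1 = 1/(1+e^{1.2000}) = 0.2315
P_2 = 1/(1+e^{-1.7000}) = 0.8455
P_3 = 1/(1+e^{-0.8000}) = 0.6900
P_4 = 1/(1+e^{0.0200}) = 0.4950
E[score] = 0.2315 + 0.8455 + 0.6900 + 0.4950 = 2.2620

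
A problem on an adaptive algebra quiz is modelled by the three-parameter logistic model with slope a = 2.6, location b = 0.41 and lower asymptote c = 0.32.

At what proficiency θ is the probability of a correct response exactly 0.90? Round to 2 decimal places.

P(θ) = c + (1 − c) · 1 / (1 + exp(−a(θ − b)))
Remove guessing floor: (0.90 − 0.32)/(1 − 0.32) = 0.8529
logit = ln(0.8529/0.1471) = 1.7579
θ = b + logit/(a) = 0.41 + 1.7579/2.6000 = 1.0861

1.09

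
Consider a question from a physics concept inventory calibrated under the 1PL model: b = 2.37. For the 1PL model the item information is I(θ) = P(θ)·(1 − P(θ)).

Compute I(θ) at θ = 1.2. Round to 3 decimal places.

P = 1/(1+e^{1.1700}) = 0.2369
P(1−P) = 0.2369 × 0.7631 = 0.1808
I = P(1−P) = 0.18075

0.181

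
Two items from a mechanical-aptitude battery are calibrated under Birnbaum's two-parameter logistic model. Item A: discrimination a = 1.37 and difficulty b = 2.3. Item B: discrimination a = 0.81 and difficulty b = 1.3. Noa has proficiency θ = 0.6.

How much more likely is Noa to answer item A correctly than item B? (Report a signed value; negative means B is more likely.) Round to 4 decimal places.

-0.2732

P(θ) = 1 / (1 + exp(−a(θ − b)))
P_A = 0.0887
P_B = 0.3619
P_A − P_B = -0.2732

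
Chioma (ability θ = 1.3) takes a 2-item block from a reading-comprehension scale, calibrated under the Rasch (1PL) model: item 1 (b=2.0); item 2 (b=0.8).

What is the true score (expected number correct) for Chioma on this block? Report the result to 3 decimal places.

P(θ) = 1 / (1 + exp(−(θ − b)))
P_1 = 1/(1+e^{0.7000}) = 0.3318
P_2 = 1/(1+e^{-0.5000}) = 0.6225
E[score] = 0.3318 + 0.6225 = 0.9543

0.954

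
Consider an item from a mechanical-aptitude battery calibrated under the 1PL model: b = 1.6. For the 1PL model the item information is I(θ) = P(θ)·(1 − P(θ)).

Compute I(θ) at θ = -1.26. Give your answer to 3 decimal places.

P = 1/(1+e^{2.8600}) = 0.0542
P(1−P) = 0.0542 × 0.9458 = 0.0512
I = P(1−P) = 0.05123

0.051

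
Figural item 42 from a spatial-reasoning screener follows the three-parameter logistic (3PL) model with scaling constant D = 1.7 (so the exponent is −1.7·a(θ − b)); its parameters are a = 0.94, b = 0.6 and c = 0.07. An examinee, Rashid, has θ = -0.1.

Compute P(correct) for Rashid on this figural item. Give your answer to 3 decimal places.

0.299

P(θ) = c + (1 − c) · 1 / (1 + exp(−D·a(θ − b)))
Exponent: 1.7 × 0.94 × (-0.1 − 0.6) = -1.1186
1/(1 + e^{1.1186}) = 0.2463
P = 0.07 + 0.93 × 0.2463 = 0.2990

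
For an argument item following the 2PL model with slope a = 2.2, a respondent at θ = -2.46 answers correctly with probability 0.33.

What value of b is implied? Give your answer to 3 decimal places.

-2.138

P(θ) = 1 / (1 + exp(−a(θ − b)))
logit(0.33) = ln(0.33/0.67) = -0.7082
b = θ − logit/(a) = -2.46 − (-0.7082)/2.2000 = -2.1381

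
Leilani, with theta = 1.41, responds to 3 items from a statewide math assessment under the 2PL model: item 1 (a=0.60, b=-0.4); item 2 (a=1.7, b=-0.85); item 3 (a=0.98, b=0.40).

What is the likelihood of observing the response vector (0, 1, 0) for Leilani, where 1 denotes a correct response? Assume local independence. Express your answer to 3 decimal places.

0.067

P(theta) = 1 / (1 + exp(−a(theta − b)))
P_1 = 1/(1+e^{-1.0860}) = 0.7476
P_2 = 1/(1+e^{-3.8420}) = 0.9790
P_3 = 1/(1+e^{-0.9898}) = 0.7290
L = (1−P_1) × P_2 × (1−P_3) = 0.2524 × 0.9790 × 0.2710 = 0.06694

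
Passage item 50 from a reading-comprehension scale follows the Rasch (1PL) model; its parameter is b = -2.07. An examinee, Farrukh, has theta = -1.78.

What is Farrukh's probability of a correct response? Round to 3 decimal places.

0.572

P(theta) = 1 / (1 + exp(−(theta − b)))
Exponent: (-1.78 − (-2.07)) = 0.2900
1/(1 + e^{-0.2900}) = 0.5720
P = 0.5720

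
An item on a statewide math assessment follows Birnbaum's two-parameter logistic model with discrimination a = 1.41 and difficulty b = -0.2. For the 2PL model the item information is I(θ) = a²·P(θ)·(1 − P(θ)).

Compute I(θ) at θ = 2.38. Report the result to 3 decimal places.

0.050

P = 1/(1+e^{-3.6378}) = 0.9744
P(1−P) = 0.9744 × 0.0256 = 0.0250
I = a² × P(1−P) = 1.41² × 0.0250 = 0.04966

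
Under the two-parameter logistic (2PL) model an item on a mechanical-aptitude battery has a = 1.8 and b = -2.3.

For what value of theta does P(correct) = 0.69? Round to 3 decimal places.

P(theta) = 1 / (1 + exp(−a(theta − b)))
logit = ln(0.6900/0.3100) = 0.8001
theta = b + logit/(a) = -2.3 + 0.8001/1.8000 = -1.8555

-1.855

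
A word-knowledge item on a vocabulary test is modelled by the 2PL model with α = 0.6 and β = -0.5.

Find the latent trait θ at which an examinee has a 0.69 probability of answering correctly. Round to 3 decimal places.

0.834

P(θ) = 1 / (1 + exp(−α(θ − β)))
logit = ln(0.6900/0.3100) = 0.8001
θ = β + logit/(α) = -0.5 + 0.8001/0.6000 = 0.8335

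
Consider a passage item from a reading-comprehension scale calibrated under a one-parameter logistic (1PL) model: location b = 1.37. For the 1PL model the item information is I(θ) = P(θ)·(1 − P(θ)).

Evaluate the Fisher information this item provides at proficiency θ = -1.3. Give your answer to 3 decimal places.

P = 1/(1+e^{2.6700}) = 0.0648
P(1−P) = 0.0648 × 0.9352 = 0.0606
I = P(1−P) = 0.06057

0.061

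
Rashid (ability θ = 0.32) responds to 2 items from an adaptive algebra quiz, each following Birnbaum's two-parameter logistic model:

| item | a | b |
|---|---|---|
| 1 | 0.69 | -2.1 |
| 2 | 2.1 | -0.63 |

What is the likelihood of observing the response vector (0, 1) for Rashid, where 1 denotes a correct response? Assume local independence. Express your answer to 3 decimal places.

0.139

P(θ) = 1 / (1 + exp(−a(θ − b)))
P_1 = 1/(1+e^{-1.6698}) = 0.8415
P_2 = 1/(1+e^{-1.9950}) = 0.8803
L = (1−P_1) × P_2 = 0.1585 × 0.8803 = 0.13948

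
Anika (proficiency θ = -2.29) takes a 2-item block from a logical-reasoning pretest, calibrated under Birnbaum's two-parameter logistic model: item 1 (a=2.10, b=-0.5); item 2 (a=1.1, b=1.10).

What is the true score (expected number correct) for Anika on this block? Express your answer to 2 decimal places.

P(θ) = 1 / (1 + exp(−a(θ − b)))
P_1 = 1/(1+e^{3.7590}) = 0.0228
P_2 = 1/(1+e^{3.7290}) = 0.0235
E[score] = 0.0228 + 0.0235 = 0.0462

0.05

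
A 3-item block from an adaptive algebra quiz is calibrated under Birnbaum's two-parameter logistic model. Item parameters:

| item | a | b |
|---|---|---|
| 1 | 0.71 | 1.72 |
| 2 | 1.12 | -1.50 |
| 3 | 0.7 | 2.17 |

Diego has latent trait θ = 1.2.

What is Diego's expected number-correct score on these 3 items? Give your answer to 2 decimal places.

1.70

P(θ) = 1 / (1 + exp(−a(θ − b)))
P_1 = 1/(1+e^{0.3692}) = 0.4087
P_2 = 1/(1+e^{-3.0240}) = 0.9536
P_3 = 1/(1+e^{0.6790}) = 0.3365
E[score] = 0.4087 + 0.9536 + 0.3365 = 1.6989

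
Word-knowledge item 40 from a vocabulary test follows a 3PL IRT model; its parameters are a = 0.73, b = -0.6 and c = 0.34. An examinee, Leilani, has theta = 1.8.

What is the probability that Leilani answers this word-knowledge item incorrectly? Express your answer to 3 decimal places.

0.098

P(theta) = c + (1 − c) · 1 / (1 + exp(−a(theta − b)))
Exponent: 0.73 × (1.8 − (-0.6)) = 1.7520
1/(1 + e^{-1.7520}) = 0.8522
P = 0.34 + 0.66 × 0.8522 = 0.9025
P(incorrect) = 1 − 0.9025 = 0.0975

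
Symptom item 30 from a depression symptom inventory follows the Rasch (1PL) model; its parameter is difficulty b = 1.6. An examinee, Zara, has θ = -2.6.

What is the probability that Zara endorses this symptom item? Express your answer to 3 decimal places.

P(θ) = 1 / (1 + exp(−(θ − b)))
Exponent: (-2.6 − 1.6) = -4.2000
1/(1 + e^{4.2000}) = 0.0148
P = 0.0148

0.015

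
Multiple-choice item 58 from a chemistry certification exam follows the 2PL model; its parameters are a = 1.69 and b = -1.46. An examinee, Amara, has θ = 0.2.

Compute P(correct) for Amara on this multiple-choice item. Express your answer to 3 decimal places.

P(θ) = 1 / (1 + exp(−a(θ − b)))
Exponent: 1.69 × (0.2 − (-1.46)) = 2.8054
1/(1 + e^{-2.8054}) = 0.9430

0.943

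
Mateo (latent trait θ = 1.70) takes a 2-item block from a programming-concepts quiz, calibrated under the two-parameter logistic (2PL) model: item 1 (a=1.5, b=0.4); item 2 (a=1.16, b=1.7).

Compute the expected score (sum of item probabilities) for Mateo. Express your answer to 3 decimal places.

P(θ) = 1 / (1 + exp(−a(θ − b)))
P_1 = 1/(1+e^{-1.9500}) = 0.8754
P_2 = 1/(1+e^{0.0000}) = 0.5000
E[score] = 0.8754 + 0.5000 = 1.3754

1.375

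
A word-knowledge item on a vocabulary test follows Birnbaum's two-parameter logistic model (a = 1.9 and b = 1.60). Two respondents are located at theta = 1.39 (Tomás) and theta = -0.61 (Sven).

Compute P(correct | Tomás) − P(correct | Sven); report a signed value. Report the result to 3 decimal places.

P(theta) = 1 / (1 + exp(−a(theta − b)))
P(Tomás) = 0.4016  [exponent -0.3990]
P(Sven) = 0.0148  [exponent -4.1990]
Difference = 0.4016 − 0.0148 = 0.3868

0.387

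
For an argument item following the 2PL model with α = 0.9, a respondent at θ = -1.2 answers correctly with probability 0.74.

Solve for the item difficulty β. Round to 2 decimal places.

-2.36

P(θ) = 1 / (1 + exp(−α(θ − β)))
logit(0.74) = ln(0.74/0.26) = 1.0460
β = θ − logit/(α) = -1.2 − 1.0460/0.9000 = -2.3622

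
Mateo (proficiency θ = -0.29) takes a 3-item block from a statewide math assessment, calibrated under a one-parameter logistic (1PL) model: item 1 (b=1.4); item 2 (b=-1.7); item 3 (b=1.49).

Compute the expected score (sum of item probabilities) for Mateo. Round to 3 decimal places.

1.104

P(θ) = 1 / (1 + exp(−(θ − b)))
P_1 = 1/(1+e^{1.6900}) = 0.1558
P_2 = 1/(1+e^{-1.4100}) = 0.8038
P_3 = 1/(1+e^{1.7800}) = 0.1443
E[score] = 0.1558 + 0.8038 + 0.1443 = 1.1038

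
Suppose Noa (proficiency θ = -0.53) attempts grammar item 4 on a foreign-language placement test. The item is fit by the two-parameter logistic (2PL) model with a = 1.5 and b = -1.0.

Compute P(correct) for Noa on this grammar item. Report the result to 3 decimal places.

0.669

P(θ) = 1 / (1 + exp(−a(θ − b)))
Exponent: 1.5 × (-0.53 − (-1.0)) = 0.7050
1/(1 + e^{-0.7050}) = 0.6693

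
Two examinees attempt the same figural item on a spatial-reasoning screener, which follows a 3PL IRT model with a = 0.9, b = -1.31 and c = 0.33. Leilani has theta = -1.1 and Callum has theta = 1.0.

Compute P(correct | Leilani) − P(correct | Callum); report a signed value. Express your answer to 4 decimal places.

-0.2290

P(theta) = c + (1 − c) · 1 / (1 + exp(−a(theta − b)))
P(Leilani) = 0.6966  [exponent 0.1890]
P(Callum) = 0.9255  [exponent 2.0790]
Difference = 0.6966 − 0.9255 = -0.2290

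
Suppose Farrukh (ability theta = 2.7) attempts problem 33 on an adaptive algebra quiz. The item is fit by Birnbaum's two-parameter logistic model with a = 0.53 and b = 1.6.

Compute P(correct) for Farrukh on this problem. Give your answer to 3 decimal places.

P(theta) = 1 / (1 + exp(−a(theta − b)))
Exponent: 0.53 × (2.7 − 1.6) = 0.5830
1/(1 + e^{-0.5830}) = 0.6418

0.642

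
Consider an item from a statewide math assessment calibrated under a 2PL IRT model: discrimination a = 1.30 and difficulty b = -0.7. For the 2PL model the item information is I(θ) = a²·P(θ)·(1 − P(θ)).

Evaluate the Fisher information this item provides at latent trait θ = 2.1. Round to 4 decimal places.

0.0421

P = 1/(1+e^{-3.6400}) = 0.9744
P(1−P) = 0.9744 × 0.0256 = 0.0249
I = a² × P(1−P) = 1.30² × 0.0249 = 0.04213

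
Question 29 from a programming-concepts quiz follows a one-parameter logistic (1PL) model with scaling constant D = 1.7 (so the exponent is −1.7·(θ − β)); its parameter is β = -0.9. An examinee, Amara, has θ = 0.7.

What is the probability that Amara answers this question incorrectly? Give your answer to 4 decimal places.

P(θ) = 1 / (1 + exp(−D·(θ − β)))
Exponent: 1.7 × (0.7 − (-0.9)) = 2.7200
1/(1 + e^{-2.7200}) = 0.9382
P = 0.9382
P(incorrect) = 1 − 0.9382 = 0.0618

0.0618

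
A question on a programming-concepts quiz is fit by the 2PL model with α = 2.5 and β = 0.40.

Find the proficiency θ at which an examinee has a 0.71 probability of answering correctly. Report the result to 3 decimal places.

P(θ) = 1 / (1 + exp(−α(θ − β)))
logit = ln(0.7100/0.2900) = 0.8954
θ = β + logit/(α) = 0.40 + 0.8954/2.5000 = 0.7582

0.758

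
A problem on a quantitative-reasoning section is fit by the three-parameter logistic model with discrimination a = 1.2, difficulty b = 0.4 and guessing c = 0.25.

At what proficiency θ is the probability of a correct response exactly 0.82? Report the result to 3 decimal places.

P(θ) = c + (1 − c) · 1 / (1 + exp(−a(θ − b)))
Remove guessing floor: (0.82 − 0.25)/(1 − 0.25) = 0.7600
logit = ln(0.7600/0.2400) = 1.1527
θ = b + logit/(a) = 0.4 + 1.1527/1.2000 = 1.3606

1.361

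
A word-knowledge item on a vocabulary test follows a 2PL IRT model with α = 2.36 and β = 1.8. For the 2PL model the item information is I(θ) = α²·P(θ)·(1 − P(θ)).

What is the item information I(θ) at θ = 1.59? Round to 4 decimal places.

1.3103

P = 1/(1+e^{0.4956}) = 0.3786
P(1−P) = 0.3786 × 0.6214 = 0.2353
I = α² × P(1−P) = 2.36² × 0.2353 = 1.31028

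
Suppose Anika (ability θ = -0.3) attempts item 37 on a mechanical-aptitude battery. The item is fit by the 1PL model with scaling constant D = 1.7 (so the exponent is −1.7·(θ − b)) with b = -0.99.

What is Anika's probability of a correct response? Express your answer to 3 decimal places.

P(θ) = 1 / (1 + exp(−D·(θ − b)))
Exponent: 1.7 × (-0.3 − (-0.99)) = 1.1730
1/(1 + e^{-1.1730}) = 0.7637
P = 0.7637

0.764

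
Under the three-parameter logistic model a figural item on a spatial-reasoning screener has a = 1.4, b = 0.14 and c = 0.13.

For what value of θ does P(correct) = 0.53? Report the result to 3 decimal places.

P(θ) = c + (1 − c) · 1 / (1 + exp(−a(θ − b)))
Remove guessing floor: (0.53 − 0.13)/(1 − 0.13) = 0.4598
logit = ln(0.4598/0.5402) = -0.1613
θ = b + logit/(a) = 0.14 + (-0.1613)/1.4000 = 0.0248

0.025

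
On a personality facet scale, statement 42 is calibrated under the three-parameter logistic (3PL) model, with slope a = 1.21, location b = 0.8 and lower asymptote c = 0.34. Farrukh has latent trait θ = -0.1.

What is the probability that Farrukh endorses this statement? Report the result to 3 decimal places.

P(θ) = c + (1 − c) · 1 / (1 + exp(−a(θ − b)))
Exponent: 1.21 × (-0.1 − 0.8) = -1.0890
1/(1 + e^{1.0890}) = 0.2518
P = 0.34 + 0.66 × 0.2518 = 0.5062

0.506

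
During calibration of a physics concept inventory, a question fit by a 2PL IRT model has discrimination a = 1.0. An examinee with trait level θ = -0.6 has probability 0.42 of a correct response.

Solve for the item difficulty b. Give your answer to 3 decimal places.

-0.277

P(θ) = 1 / (1 + exp(−a(θ − b)))
logit(0.42) = ln(0.42/0.58) = -0.3228
b = θ − logit/(a) = -0.6 − (-0.3228)/1.0000 = -0.2772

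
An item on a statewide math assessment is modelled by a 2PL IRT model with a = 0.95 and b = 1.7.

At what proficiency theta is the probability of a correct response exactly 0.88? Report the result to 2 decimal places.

P(theta) = 1 / (1 + exp(−a(theta − b)))
logit = ln(0.8800/0.1200) = 1.9924
theta = b + logit/(a) = 1.7 + 1.9924/0.9500 = 3.7973

3.80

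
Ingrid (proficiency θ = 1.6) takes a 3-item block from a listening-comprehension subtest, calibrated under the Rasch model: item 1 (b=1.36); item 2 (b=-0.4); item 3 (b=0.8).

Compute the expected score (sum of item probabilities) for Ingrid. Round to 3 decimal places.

P(θ) = 1 / (1 + exp(−(θ − b)))
P_1 = 1/(1+e^{-0.2400}) = 0.5597
P_2 = 1/(1+e^{-2.0000}) = 0.8808
P_3 = 1/(1+e^{-0.8000}) = 0.6900
E[score] = 0.5597 + 0.8808 + 0.6900 = 2.1305

2.130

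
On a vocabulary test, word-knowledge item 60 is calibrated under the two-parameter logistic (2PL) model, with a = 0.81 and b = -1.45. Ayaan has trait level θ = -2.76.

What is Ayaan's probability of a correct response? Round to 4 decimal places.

P(θ) = 1 / (1 + exp(−a(θ − b)))
Exponent: 0.81 × (-2.76 − (-1.45)) = -1.0611
1/(1 + e^{1.0611}) = 0.2571

0.2571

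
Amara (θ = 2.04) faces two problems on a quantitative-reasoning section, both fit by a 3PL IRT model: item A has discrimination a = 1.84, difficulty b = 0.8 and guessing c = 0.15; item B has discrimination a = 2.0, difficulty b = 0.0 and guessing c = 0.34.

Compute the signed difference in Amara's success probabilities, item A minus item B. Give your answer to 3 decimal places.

P(θ) = c + (1 − c) · 1 / (1 + exp(−a(θ − b)))
P_A = 0.9212
P_B = 0.9890
P_A − P_B = -0.0678

-0.068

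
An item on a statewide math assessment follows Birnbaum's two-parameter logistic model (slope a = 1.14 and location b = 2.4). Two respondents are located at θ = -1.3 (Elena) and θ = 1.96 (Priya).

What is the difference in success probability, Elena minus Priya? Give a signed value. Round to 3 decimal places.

-0.363

P(θ) = 1 / (1 + exp(−a(θ − b)))
P(Elena) = 0.0145  [exponent -4.2180]
P(Priya) = 0.3772  [exponent -0.5016]
Difference = 0.0145 − 0.3772 = -0.3627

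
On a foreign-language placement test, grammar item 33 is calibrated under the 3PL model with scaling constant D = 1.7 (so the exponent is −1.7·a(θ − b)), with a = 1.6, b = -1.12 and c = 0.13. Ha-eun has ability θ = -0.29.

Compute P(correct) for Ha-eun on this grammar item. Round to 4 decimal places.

0.9176

P(θ) = c + (1 − c) · 1 / (1 + exp(−D·a(θ − b)))
Exponent: 1.7 × 1.6 × (-0.29 − (-1.12)) = 2.2576
1/(1 + e^{-2.2576}) = 0.9053
P = 0.13 + 0.87 × 0.9053 = 0.9176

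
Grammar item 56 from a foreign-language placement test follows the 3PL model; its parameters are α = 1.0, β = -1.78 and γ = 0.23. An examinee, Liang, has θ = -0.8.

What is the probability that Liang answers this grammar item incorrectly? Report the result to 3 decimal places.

0.210

P(θ) = γ + (1 − γ) · 1 / (1 + exp(−α(θ − β)))
Exponent: 1.0 × (-0.8 − (-1.78)) = 0.9800
1/(1 + e^{-0.9800}) = 0.7271
P = 0.23 + 0.77 × 0.7271 = 0.7899
P(incorrect) = 1 − 0.7899 = 0.2101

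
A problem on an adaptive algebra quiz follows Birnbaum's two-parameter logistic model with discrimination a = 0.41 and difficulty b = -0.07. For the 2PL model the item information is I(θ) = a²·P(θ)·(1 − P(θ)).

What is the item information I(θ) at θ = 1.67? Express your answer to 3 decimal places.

P = 1/(1+e^{-0.7134}) = 0.6712
P(1−P) = 0.6712 × 0.3288 = 0.2207
I = a² × P(1−P) = 0.41² × 0.2207 = 0.03710

0.037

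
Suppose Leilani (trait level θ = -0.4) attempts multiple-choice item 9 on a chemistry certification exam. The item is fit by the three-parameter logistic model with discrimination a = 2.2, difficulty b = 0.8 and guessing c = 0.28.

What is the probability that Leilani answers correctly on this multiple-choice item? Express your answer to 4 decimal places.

0.3280

P(θ) = c + (1 − c) · 1 / (1 + exp(−a(θ − b)))
Exponent: 2.2 × (-0.4 − 0.8) = -2.6400
1/(1 + e^{2.6400}) = 0.0666
P = 0.28 + 0.72 × 0.0666 = 0.3280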